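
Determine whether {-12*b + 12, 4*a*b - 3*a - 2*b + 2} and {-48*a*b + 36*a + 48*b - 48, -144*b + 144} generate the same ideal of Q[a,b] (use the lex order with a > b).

Since reduced Gröbner bases are canonical representatives of ideals under a given ordering, it suffices to compute and compare them.
Buchberger on the first generating set:
f_1 = -12*b + 12, LT = b.
f_2 = 4*a*b - 3*a - 2*b + 2, LT = a*b.

S(f_1,f_2): lcm = a*b. S = -1/4*a + 1/2*b - 1/2.
  leading term a: no divisor's leading term divides it; move -1/4*a to the remainder.
  leading term b: subtract (-1/24)·f_1 from 1/2*b - 1/2 → 0
  remainder -1/4*a ≠ 0; add g_3 = -1/4*a to the basis.

The other S-polynomials (S(f_1,g_3), S(f_2,g_3)) all reduce to 0 modulo the current basis, so we have a Gröbner basis.
Inter-reduce: drop elements whose leading term is divisible by another's, tail-reduce, and make monic.
Reduced Gröbner basis: {a, b - 1}.

Buchberger on the second generating set:
h_1 = -48*a*b + 36*a + 48*b - 48, LT = a*b.
h_2 = -144*b + 144, LT = b.

S(h_1,h_2): lcm = a*b. S = 1/4*a - b + 1.
  leading term a: no divisor's leading term divides it; move 1/4*a to the remainder.
  leading term b: subtract (1/144)·h_2 from -b + 1 → 0
  remainder 1/4*a ≠ 0; add k_3 = 1/4*a to the basis.

The other S-polynomials (S(h_1,k_3), S(h_2,k_3)) all reduce to 0 modulo the current basis, so we have a Gröbner basis.
Inter-reduce: drop elements whose leading term is divisible by another's, tail-reduce, and make monic.
Reduced Gröbner basis: {a, b - 1}.

These coincide, so the ideals are equal.

Yes, the ideals are equal.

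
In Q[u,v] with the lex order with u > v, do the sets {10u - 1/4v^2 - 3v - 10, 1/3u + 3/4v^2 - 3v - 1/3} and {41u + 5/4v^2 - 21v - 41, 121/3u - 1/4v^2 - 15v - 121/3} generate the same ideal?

Since reduced Gröbner bases are canonical representatives of ideals under a given ordering, it suffices to compute and compare them.
Buchberger on the first generating set:
f_1 = 10u - 1/4v^2 - 3v - 10, LT = u.
f_2 = 1/3u + 3/4v^2 - 3v - 1/3, LT = u.

S(f_1,f_2): lcm = u. S = -91/40v^2 + 87/10v.
  leading term v^2: no divisor's leading term divides it; move -91/40v^2 to the remainder.
  leading term v: no divisor's leading term divides it; move 87/10v to the remainder.
  remainder -91/40v^2 + 87/10v ≠ 0; add g_3 = -91/40v^2 + 87/10v to the basis.

The other S-polynomials (S(f_1,g_3), S(f_2,g_3)) all reduce to 0 modulo the current basis, so we have a Gröbner basis.
Inter-reduce: drop elements whose leading term is divisible by another's, tail-reduce, and make monic.
Reduced Gröbner basis: {u - 36/91v - 1, v^2 - 348/91v}.

Buchberger on the second generating set:
h_1 = 41u + 5/4v^2 - 21v - 41, LT = u.
h_2 = 121/3u - 1/4v^2 - 15v - 121/3, LT = u.

S(h_1,h_2): lcm = u. S = 182/4961v^2 - 696/4961v.
  leading term v^2: no divisor's leading term divides it; move 182/4961v^2 to the remainder.
  leading term v: no divisor's leading term divides it; move -696/4961v to the remainder.
  remainder 182/4961v^2 - 696/4961v ≠ 0; add k_3 = 182/4961v^2 - 696/4961v to the basis.

The other S-polynomials (S(h_1,k_3), S(h_2,k_3)) all reduce to 0 modulo the current basis, so we have a Gröbner basis.
Inter-reduce: drop elements whose leading term is divisible by another's, tail-reduce, and make monic.
Reduced Gröbner basis: {u - 36/91v - 1, v^2 - 348/91v}.

The two bases agree; hence the ideals are identical.
The same test decides containment: I ⊆ J iff every generator of I reduces to 0 modulo a Gröbner basis of J.

Yes, the ideals are equal.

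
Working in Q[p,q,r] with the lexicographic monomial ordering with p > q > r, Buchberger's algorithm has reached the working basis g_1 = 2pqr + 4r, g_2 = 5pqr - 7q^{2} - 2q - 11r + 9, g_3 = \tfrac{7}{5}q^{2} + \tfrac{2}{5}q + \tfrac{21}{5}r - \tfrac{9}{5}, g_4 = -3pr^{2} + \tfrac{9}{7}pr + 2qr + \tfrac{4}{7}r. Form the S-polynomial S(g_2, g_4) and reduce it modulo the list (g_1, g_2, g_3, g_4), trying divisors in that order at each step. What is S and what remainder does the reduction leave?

lcm(LM(g_2), LM(g_4)) = pqr^{2}.
S = (lcm/LT(g_2))·g_2 − (lcm/LT(g_4))·g_4 = \tfrac{3}{7}pqr - \tfrac{11}{15}q^{2}r - \tfrac{22}{105}qr - \tfrac{11}{5}r^{2} + \tfrac{9}{5}r.
Reduce S modulo (g_1, g_2, g_3, g_4) in that order:
  leading term pqr: subtract (\tfrac{3}{14})·g_1 from \tfrac{3}{7}pqr - \tfrac{11}{15}q^{2}r - \tfrac{22}{105}qr - \tfrac{11}{5}r^{2} + \tfrac{9}{5}r → -\tfrac{11}{15}q^{2}r - \tfrac{22}{105}qr - \tfrac{11}{5}r^{2} + \tfrac{33}{35}r
  leading term q^{2}r: subtract (-\tfrac{11}{21}r)·g_3 from -\tfrac{11}{15}q^{2}r - \tfrac{22}{105}qr - \tfrac{11}{5}r^{2} + \tfrac{33}{35}r → 0
The remainder is 0, so this S-polynomial contributes no new basis element.

S(g_2, g_4) = \tfrac{3}{7}pqr - \tfrac{11}{15}q^{2}r - \tfrac{22}{105}qr - \tfrac{11}{5}r^{2} + \tfrac{9}{5}r; remainder on division = 0.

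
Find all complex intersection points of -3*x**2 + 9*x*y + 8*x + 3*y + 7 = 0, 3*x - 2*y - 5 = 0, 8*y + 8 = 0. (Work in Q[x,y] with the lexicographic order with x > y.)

Compute a lex Gröbner basis by Buchberger's algorithm.
f_1 = -3*x**2 + 9*x*y + 8*x + 3*y + 7, LT = x**2.
f_2 = 3*x - 2*y - 5, LT = x.
f_3 = 8*y + 8, LT = y.

S(f_1,f_2): lcm = x**2. S = -7/3*x*y - x - y - 7/3.
  leading term x*y: subtract (-7/9*y)·f_2 from -7/3*x*y - x - y - 7/3 → -x - 14/9*y**2 - 44/9*y - 7/3
  leading term x: subtract (-1/3)·f_2 from -x - 14/9*y**2 - 44/9*y - 7/3 → -14/9*y**2 - 50/9*y - 4
  leading term y**2: subtract (-7/36*y)·f_3 from -14/9*y**2 - 50/9*y - 4 → -4*y - 4
  leading term y: subtract (-1/2)·f_3 from -4*y - 4 → 0
  remainder 0.

S(f_1,f_3): leading monomials are coprime, so the S-polynomial reduces to 0 (Buchberger's first criterion).
S(f_2,f_3): leading monomials are coprime, so the S-polynomial reduces to 0 (Buchberger's first criterion).
Every S-polynomial of the final basis reduces to 0, so we have a Gröbner basis.
Inter-reduce: drop elements whose leading term is divisible by another's, tail-reduce, and make monic.
Reduced Gröbner basis: {x - 1, y + 1}.

The lex basis is triangular: the last element involves only y. Solving y + 1 = 0 gives y ∈ {-1}; substituting each value into the earlier elements determines the remaining variables.
  y = -1: the earlier basis element becomes x - 1 = 0, giving x = 1 — point (1, -1).
Check: every point annihilates each of the original generators.

{(1, -1)}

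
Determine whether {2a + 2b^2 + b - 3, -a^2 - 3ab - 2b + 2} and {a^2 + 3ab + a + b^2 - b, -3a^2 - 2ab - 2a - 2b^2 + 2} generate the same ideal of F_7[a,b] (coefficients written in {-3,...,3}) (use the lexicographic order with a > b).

Yes, the ideals are equal.

Equality of ideals is decidable: compute both reduced Gröbner bases (unique for the ordering) and check whether they agree.
Buchberger on the first generating set:
f_1 = 2a + 2b^2 + b - 3, LT = a.
f_2 = -a^2 - 3ab - 2b + 2, LT = a^2.

S(f_1,f_2): lcm = a^2. S = ab^2 + ab + 2a - 2b + 2.
  leading term ab^2: subtract (-3b^2)·f_1 from ab^2 + ab + 2a - 2b + 2 → ab + 2a - b^4 + 3b^3 - 2b^2 - 2b + 2
  leading term ab: subtract (-3b)·f_1 from ab + 2a - b^4 + 3b^3 - 2b^2 - 2b + 2 → 2a - b^4 + 2b^3 + b^2 + 3b + 2
  leading term a: subtract (1)·f_1 from 2a - b^4 + 2b^3 + b^2 + 3b + 2 → -b^4 + 2b^3 - b^2 + 2b - 2
  leading term b^4: no divisor's leading term divides it; move -b^4 to the remainder.
  leading term b^3: no divisor's leading term divides it; move 2b^3 to the remainder.
  leading term b^2: no divisor's leading term divides it; move -b^2 to the remainder.
  leading term b: no divisor's leading term divides it; move 2b to the remainder.
  leading term 1: no divisor's leading term divides it; move -2 to the remainder.
  remainder -b^4 + 2b^3 - b^2 + 2b - 2 ≠ 0; add g_3 = -b^4 + 2b^3 - b^2 + 2b - 2 to the basis.

S(f_1,g_3): leading monomials are coprime, so the S-polynomial reduces to 0 (Buchberger's first criterion).
S(f_2,g_3): leading monomials are coprime, so the S-polynomial reduces to 0 (Buchberger's first criterion).
Every S-polynomial of the final basis reduces to 0, so we have a Gröbner basis.
Inter-reduce: drop elements whose leading term is divisible by another's, tail-reduce, and make monic.
Reduced Gröbner basis: {a + b^2 - 3b + 2, b^4 - 2b^3 + b^2 - 2b + 2}.

Buchberger on the second generating set:
h_1 = a^2 + 3ab + a + b^2 - b, LT = a^2.
h_2 = -3a^2 - 2ab - 2a - 2b^2 + 2, LT = a^2.

S(h_1,h_2): lcm = a^2. S = -2a - 2b^2 - b + 3.
  leading term a: no divisor's leading term divides it; move -2a to the remainder.
  leading term b^2: no divisor's leading term divides it; move -2b^2 to the remainder.
  leading term b: no divisor's leading term divides it; move -b to the remainder.
  leading term 1: no divisor's leading term divides it; move 3 to the remainder.
  remainder -2a - 2b^2 - b + 3 ≠ 0; add k_3 = -2a - 2b^2 - b + 3 to the basis.

S(h_1,k_3): lcm = a^2. S = -ab^2 - ab - a + b^2 - b.
  leading term ab^2: subtract (-3b^2)·k_3 from -ab^2 - ab - a + b^2 - b → -ab - a + b^4 - 3b^3 + 3b^2 - b
  leading term ab: subtract (-3b)·k_3 from -ab - a + b^4 - 3b^3 + 3b^2 - b → -a + b^4 - 2b^3 + b
  leading term a: subtract (-3)·k_3 from -a + b^4 - 2b^3 + b → b^4 - 2b^3 + b^2 - 2b + 2
  leading term b^4: no divisor's leading term divides it; move b^4 to the remainder.
  leading term b^3: no divisor's leading term divides it; move -2b^3 to the remainder.
  leading term b^2: no divisor's leading term divides it; move b^2 to the remainder.
  leading term b: no divisor's leading term divides it; move -2b to the remainder.
  leading term 1: no divisor's leading term divides it; move 2 to the remainder.
  remainder b^4 - 2b^3 + b^2 - 2b + 2 ≠ 0; add k_4 = b^4 - 2b^3 + b^2 - 2b + 2 to the basis.

S(h_2,k_3): lcm = a^2. S = -ab^2 - ab + a + 3b^2 - 3.
  leading term ab^2: subtract (-3b^2)·k_3 from -ab^2 - ab + a + 3b^2 - 3 → -ab + a + b^4 - 3b^3 - 2b^2 - 3
  leading term ab: subtract (-3b)·k_3 from -ab + a + b^4 - 3b^3 - 2b^2 - 3 → a + b^4 - 2b^3 + 2b^2 + 2b - 3
  leading term a: subtract (3)·k_3 from a + b^4 - 2b^3 + 2b^2 + 2b - 3 → b^4 - 2b^3 + b^2 - 2b + 2
  leading term b^4: subtract (1)·k_4 from b^4 - 2b^3 + b^2 - 2b + 2 → 0
  remainder 0.

S(h_1,k_4): leading monomials are coprime, so the S-polynomial reduces to 0 (Buchberger's first criterion).
S(h_2,k_4): leading monomials are coprime, so the S-polynomial reduces to 0 (Buchberger's first criterion).
S(k_3,k_4): leading monomials are coprime, so the S-polynomial reduces to 0 (Buchberger's first criterion).
Every S-polynomial of the final basis reduces to 0, so we have a Gröbner basis.
Inter-reduce: drop elements whose leading term is divisible by another's, tail-reduce, and make monic.
Reduced Gröbner basis: {a + b^2 - 3b + 2, b^4 - 2b^3 + b^2 - 2b + 2}.

Same reduced basis, so the two generating sets span the same ideal.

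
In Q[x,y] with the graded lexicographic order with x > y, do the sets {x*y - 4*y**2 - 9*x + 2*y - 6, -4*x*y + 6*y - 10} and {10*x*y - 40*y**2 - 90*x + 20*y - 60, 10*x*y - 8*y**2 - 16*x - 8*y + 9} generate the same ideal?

For a fixed monomial order, each ideal has a unique reduced Gröbner basis; comparing bases decides equality.
Buchberger on the first generating set:
f_1 = x*y - 4*y**2 - 9*x + 2*y - 6, LT = x*y.
f_2 = -4*x*y + 6*y - 10, LT = x*y.

S(f_1,f_2): lcm = x*y. S = -4*y**2 - 9*x + 7/2*y - 17/2.
  reduce S modulo (f_1, f_2):
  remainder -4*y**2 - 9*x + 7/2*y - 17/2 ≠ 0; add g_3 = -4*y**2 - 9*x + 7/2*y - 17/2 to the basis.

S(f_1,g_3): lcm = x*y**2. S = -4*y**3 - 9/4*x**2 - 65/8*x*y + 2*y**2 - 17/8*x - 6*y.
  reduce S modulo (f_1, f_2, g_3):
  remainder -9/4*x**2 + 5/4*x + 5/2*y + 1 ≠ 0; add g_4 = -9/4*x**2 + 5/4*x + 5/2*y + 1 to the basis.

The other S-polynomials (S(f_2,g_3), S(f_1,g_4), S(f_2,g_4), S(g_3,g_4)) all reduce to 0 modulo the current basis, so we have a Gröbner basis.
Inter-reduce: drop elements whose leading term is divisible by another's, tail-reduce, and make monic.
Reduced Gröbner basis: {x**2 - 5/9*x - 10/9*y - 4/9, x*y - 3/2*y + 5/2, y**2 + 9/4*x - 7/8*y + 17/8}.

Buchberger on the second generating set:
h_1 = 10*x*y - 40*y**2 - 90*x + 20*y - 60, LT = x*y.
h_2 = 10*x*y - 8*y**2 - 16*x - 8*y + 9, LT = x*y.

S(h_1,h_2): lcm = x*y. S = -16/5*y**2 - 37/5*x + 14/5*y - 69/10.
  reduce S modulo (h_1, h_2):
  remainder -16/5*y**2 - 37/5*x + 14/5*y - 69/10 ≠ 0; add k_3 = -16/5*y**2 - 37/5*x + 14/5*y - 69/10 to the basis.

S(h_1,k_3): lcm = x*y**2. S = -4*y**3 - 37/16*x**2 - 65/8*x*y + 2*y**2 - 69/32*x - 6*y.
  reduce S modulo (h_1, h_2, k_3):
  remainder -37/16*x**2 + 33/32*x + 3*y + 9/32 ≠ 0; add k_4 = -37/16*x**2 + 33/32*x + 3*y + 9/32 to the basis.

The other S-polynomials (S(h_2,k_3), S(h_1,k_4), S(h_2,k_4), S(k_3,k_4)) all reduce to 0 modulo the current basis, so we have a Gröbner basis.
Inter-reduce: drop elements whose leading term is divisible by another's, tail-reduce, and make monic.
Reduced Gröbner basis: {x**2 - 33/74*x - 48/37*y - 9/74, x*y + 1/4*x - 3/2*y + 21/8, y**2 + 37/16*x - 7/8*y + 69/32}.

The bases are distinct; the ideals are different.

No, the ideals differ.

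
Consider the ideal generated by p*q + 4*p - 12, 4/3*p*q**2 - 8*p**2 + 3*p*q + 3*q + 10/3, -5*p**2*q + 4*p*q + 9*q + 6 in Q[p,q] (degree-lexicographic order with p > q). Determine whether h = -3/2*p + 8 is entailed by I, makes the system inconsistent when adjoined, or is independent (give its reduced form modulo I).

First compute the reduced Gröbner basis of I by Buchberger's algorithm.
f_1 = p*q + 4*p - 12, LT = p*q.
f_2 = 4/3*p*q**2 - 8*p**2 + 3*p*q + 3*q + 10/3, LT = p*q**2.
f_3 = -5*p**2*q + 4*p*q + 9*q + 6, LT = p**2*q.

S(f_1,f_2): lcm = p*q**2. S = 6*p**2 + 7/4*p*q - 57/4*q - 5/2.
  reduce S modulo (f_1, f_2, f_3):
  remainder 6*p**2 - 7*p - 57/4*q + 37/2 ≠ 0; add k_4 = 6*p**2 - 7*p - 57/4*q + 37/2 to the basis.

S(f_1,f_3): lcm = p**2*q. S = 4*p**2 + 4/5*p*q - 12*p + 9/5*q + 6/5.
  reduce S modulo (f_1, f_2, f_3, k_4):
  remainder -158/15*p + 113/10*q - 23/15 ≠ 0; add k_5 = -158/15*p + 113/10*q - 23/15 to the basis.

S(f_2,f_3): lcm = p**2*q**2. S = -6*p**3 + 9/4*p**2*q + 4/5*p*q**2 + 9/4*p*q + 9/5*q**2 + 5/2*p + 6/5*q.
  reduce S modulo (f_1, f_2, f_3, k_4, k_5):
  remainder 9/5*q**2 + 5490/79*q - 57744/395 ≠ 0; add k_6 = 9/5*q**2 + 5490/79*q - 57744/395 to the basis.

S(f_1,k_4): lcm = p**2*q. S = 4*p**2 + 7/6*p*q + 19/8*q**2 - 12*p - 37/12*q.
  reduce S modulo (f_1, f_2, f_3, k_4, k_5, k_6):
  remainder -46523/474*q + 46523/237 ≠ 0; add k_7 = -46523/474*q + 46523/237 to the basis.

The other S-polynomials (S(f_2,k_4), S(f_3,k_4), S(f_1,k_5), S(f_2,k_5), S(f_3,k_5), S(k_4,k_5), S(f_1,k_6), S(f_2,k_6), S(f_3,k_6), S(k_4,k_6), S(k_5,k_6), S(f_1,k_7), S(f_2,k_7), S(f_3,k_7), S(k_4,k_7), S(k_5,k_7), S(k_6,k_7)) all reduce to 0 modulo the current basis, so we have a Gröbner basis.
Inter-reduce: drop elements whose leading term is divisible by another's, tail-reduce, and make monic.
Reduced Gröbner basis: {p - 2, q - 2}.
Label its elements g_1 = p - 2, g_2 = q - 2.

Reduce h = -3/2*p + 8 modulo G:
  leading term p: subtract (-3/2)·g_1 from -3/2*p + 8 → 5
  leading term 1: no divisor's leading term divides it; move 5 to the remainder.
  normal form = 5.
The normal form is nonzero, so h ∉ I. Since h minus its normal form lies in I, I + (h) = I + (r) where r = 5; decide whether this ideal is the whole ring.
Here r = 5 is a nonzero constant, hence a unit: 1 ∈ I + (h), the Gröbner basis of I + (h) is {1}, and the enlarged system has no common solution — adjoining h is inconsistent.

Adjoining -3/2*p + 8 makes the ideal the whole ring: the system is inconsistent.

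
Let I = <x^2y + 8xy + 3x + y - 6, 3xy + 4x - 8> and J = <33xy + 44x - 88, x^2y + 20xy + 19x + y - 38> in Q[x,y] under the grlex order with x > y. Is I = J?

Yes, the ideals are equal.

Equality of ideals is decidable: compute both reduced Gröbner bases (unique for the ordering) and check whether they agree.
Buchberger on the first generating set:
f_1 = x^2y + 8xy + 3x + y - 6, LT = x^2y.
f_2 = 3xy + 4x - 8, LT = xy.

S(f_1,f_2): lcm = x^2y. S = -4/3x^2 + 8xy + 17/3x + y - 6.
  reduce S modulo (f_1, f_2):
  remainder -4/3x^2 - 5x + y + 46/3 ≠ 0; add g_3 = -4/3x^2 - 5x + y + 46/3 to the basis.

S(f_1,g_3): lcm = x^2y. S = 17/4xy + 3/4y^2 + 3x + 25/2y - 6.
  reduce S modulo (f_1, f_2, g_3):
  remainder 3/4y^2 - 8/3x + 25/2y + 16/3 ≠ 0; add g_4 = 3/4y^2 - 8/3x + 25/2y + 16/3 to the basis.

The other S-polynomials (S(f_2,g_3), S(f_1,g_4), S(f_2,g_4), S(g_3,g_4)) all reduce to 0 modulo the current basis, so we have a Gröbner basis.
Inter-reduce: drop elements whose leading term is divisible by another's, tail-reduce, and make monic.
Reduced Gröbner basis: {x^2 + 15/4x - 3/4y - 23/2, xy + 4/3x - 8/3, y^2 - 32/9x + 50/3y + 64/9}.

Buchberger on the second generating set:
h_1 = 33xy + 44x - 88, LT = xy.
h_2 = x^2y + 20xy + 19x + y - 38, LT = x^2y.

S(h_1,h_2): lcm = x^2y. S = 4/3x^2 - 20xy - 65/3x - y + 38.
  reduce S modulo (h_1, h_2):
  remainder 4/3x^2 + 5x - y - 46/3 ≠ 0; add k_3 = 4/3x^2 + 5x - y - 46/3 to the basis.

S(h_1,k_3): lcm = x^2y. S = 4/3x^2 - 15/4xy + 3/4y^2 - 8/3x + 23/2y.
  reduce S modulo (h_1, h_2, k_3):
  remainder 3/4y^2 - 8/3x + 25/2y + 16/3 ≠ 0; add k_4 = 3/4y^2 - 8/3x + 25/2y + 16/3 to the basis.

The other S-polynomials (S(h_2,k_3), S(h_1,k_4), S(h_2,k_4), S(k_3,k_4)) all reduce to 0 modulo the current basis, so we have a Gröbner basis.
Inter-reduce: drop elements whose leading term is divisible by another's, tail-reduce, and make monic.
Reduced Gröbner basis: {x^2 + 15/4x - 3/4y - 23/2, xy + 4/3x - 8/3, y^2 - 32/9x + 50/3y + 64/9}.

These coincide, so the ideals are equal.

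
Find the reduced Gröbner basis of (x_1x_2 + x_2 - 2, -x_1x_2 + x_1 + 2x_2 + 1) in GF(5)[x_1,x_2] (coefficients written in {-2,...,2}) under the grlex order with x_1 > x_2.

f_1 = x_1x_2 + x_2 - 2, LT = x_1x_2.
f_2 = -x_1x_2 + x_1 + 2x_2 + 1, LT = x_1x_2.

S(f_1,f_2): lcm = x_1x_2. S = x_1 - 2x_2 - 1.
  reduce S modulo (f_1, f_2):
  remainder x_1 - 2x_2 - 1 ≠ 0; add g_3 = x_1 - 2x_2 - 1 to the basis.

S(f_1,g_3): lcm = x_1x_2. S = 2x_2^2 + 2x_2 - 2.
  reduce S modulo (f_1, f_2, g_3):
  remainder 2x_2^2 + 2x_2 - 2 ≠ 0; add g_4 = 2x_2^2 + 2x_2 - 2 to the basis.

The other S-polynomials (S(f_2,g_3), S(f_1,g_4), S(f_2,g_4), S(g_3,g_4)) all reduce to 0 modulo the current basis, so we have a Gröbner basis.
Inter-reduce: drop elements whose leading term is divisible by another's, tail-reduce, and make monic.

G = {x_2^2 + x_2 - 1, x_1 - 2x_2 - 1}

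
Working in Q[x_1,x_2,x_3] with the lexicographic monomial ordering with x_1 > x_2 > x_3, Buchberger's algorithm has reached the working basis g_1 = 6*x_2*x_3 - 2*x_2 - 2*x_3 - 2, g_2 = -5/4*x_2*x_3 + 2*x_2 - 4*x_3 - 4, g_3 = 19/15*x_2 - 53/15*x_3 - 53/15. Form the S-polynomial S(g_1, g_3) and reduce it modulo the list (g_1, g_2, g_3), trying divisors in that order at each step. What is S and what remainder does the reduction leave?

lcm(LM(g_1), LM(g_3)) = x_2*x_3.
S = (lcm/LT(g_1))·g_1 − (lcm/LT(g_3))·g_3 = -1/3*x_2 + 53/19*x_3**2 + 140/57*x_3 - 1/3.
Reduce S modulo (g_1, g_2, g_3) in that order:
  leading term x_2: subtract (-5/19)·g_3 from -1/3*x_2 + 53/19*x_3**2 + 140/57*x_3 - 1/3 → 53/19*x_3**2 + 29/19*x_3 - 24/19
  leading term x_3**2: no divisor's leading term divides it; move 53/19*x_3**2 to the remainder.
  leading term x_3: no divisor's leading term divides it; move 29/19*x_3 to the remainder.
  leading term 1: no divisor's leading term divides it; move -24/19 to the remainder.
The remainder 53/19*x_3**2 + 29/19*x_3 - 24/19 is nonzero, so it would be added as the next basis element.

S(g_1, g_3) = -1/3*x_2 + 53/19*x_3**2 + 140/57*x_3 - 1/3; remainder on division = 53/19*x_3**2 + 29/19*x_3 - 24/19.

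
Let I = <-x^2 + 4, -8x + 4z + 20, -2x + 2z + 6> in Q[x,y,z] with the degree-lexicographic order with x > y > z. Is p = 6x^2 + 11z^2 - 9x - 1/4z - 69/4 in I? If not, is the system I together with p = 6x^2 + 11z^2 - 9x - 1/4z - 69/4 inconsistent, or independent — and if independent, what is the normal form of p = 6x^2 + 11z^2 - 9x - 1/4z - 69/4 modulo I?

6x^2 + 11z^2 - 9x - 1/4z - 69/4 lies in I (it reduces to 0).

First compute the reduced Gröbner basis of I by Buchberger's algorithm.
f_1 = -x^2 + 4, LT = x^2.
f_2 = -8x + 4z + 20, LT = x.
f_3 = -2x + 2z + 6, LT = x.

S(f_1,f_2): lcm = x^2. S = 1/2xz + 5/2x - 4.
  leading term xz: subtract (-1/16z)·f_2 from 1/2xz + 5/2x - 4 → 1/4z^2 + 5/2x + 5/4z - 4
  leading term z^2: no divisor's leading term divides it; move 1/4z^2 to the remainder.
  leading term x: subtract (-5/16)·f_2 from 5/2x + 5/4z - 4 → 5/2z + 9/4
  leading term z: no divisor's leading term divides it; move 5/2z to the remainder.
  leading term 1: no divisor's leading term divides it; move 9/4 to the remainder.
  remainder 1/4z^2 + 5/2z + 9/4 ≠ 0; add h_4 = 1/4z^2 + 5/2z + 9/4 to the basis.

S(f_1,f_3): lcm = x^2. S = xz + 3x - 4.
  leading term xz: subtract (-1/8z)·f_2 from xz + 3x - 4 → 1/2z^2 + 3x + 5/2z - 4
  leading term z^2: subtract (2)·h_4 from 1/2z^2 + 3x + 5/2z - 4 → 3x - 5/2z - 17/2
  leading term x: subtract (-3/8)·f_2 from 3x - 5/2z - 17/2 → -z - 1
  leading term z: no divisor's leading term divides it; move -z to the remainder.
  leading term 1: no divisor's leading term divides it; move -1 to the remainder.
  remainder -z - 1 ≠ 0; add h_5 = -z - 1 to the basis.

The other S-polynomials (S(f_2,f_3), S(f_1,h_4), S(f_2,h_4), S(f_3,h_4), S(f_1,h_5), S(f_2,h_5), S(f_3,h_5), S(h_4,h_5)) all reduce to 0 modulo the current basis, so we have a Gröbner basis.
Inter-reduce: drop elements whose leading term is divisible by another's, tail-reduce, and make monic.
Reduced Gröbner basis: {x - 2, z + 1}.
Label its elements g_1 = x - 2, g_2 = z + 1.

Reduce p = 6x^2 + 11z^2 - 9x - 1/4z - 69/4 modulo G:
  leading term x^2: subtract (6x)·g_1 from 6x^2 + 11z^2 - 9x - 1/4z - 69/4 → 11z^2 + 3x - 1/4z - 69/4
  leading term z^2: subtract (11z)·g_2 from 11z^2 + 3x - 1/4z - 69/4 → 3x - 45/4z - 69/4
  leading term x: subtract (3)·g_1 from 3x - 45/4z - 69/4 → -45/4z - 45/4
  leading term z: subtract (-45/4)·g_2 from -45/4z - 45/4 → 0
  normal form = 0.
Since the normal form is 0, p ∈ I.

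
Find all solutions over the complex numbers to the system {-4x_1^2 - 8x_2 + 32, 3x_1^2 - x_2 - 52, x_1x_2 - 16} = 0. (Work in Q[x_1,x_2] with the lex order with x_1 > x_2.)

Compute a lex Gröbner basis by Buchberger's algorithm.
f_1 = -4x_1^2 - 8x_2 + 32, LT = x_1^2.
f_2 = 3x_1^2 - x_2 - 52, LT = x_1^2.
f_3 = x_1x_2 - 16, LT = x_1x_2.

S(f_1,f_2): lcm = x_1^2. S = 7/3x_2 + 28/3.
  leading term x_2: no divisor's leading term divides it; move 7/3x_2 to the remainder.
  leading term 1: no divisor's leading term divides it; move 28/3 to the remainder.
  remainder 7/3x_2 + 28/3 ≠ 0; add h_4 = 7/3x_2 + 28/3 to the basis.

S(f_1,f_3): lcm = x_1^2x_2. S = 16x_1 + 2x_2^2 - 8x_2.
  leading term x_1: no divisor's leading term divides it; move 16x_1 to the remainder.
  leading term x_2^2: subtract (6/7x_2)·h_4 from 2x_2^2 - 8x_2 → -16x_2
  leading term x_2: subtract (-48/7)·h_4 from -16x_2 → 64
  leading term 1: no divisor's leading term divides it; move 64 to the remainder.
  remainder 16x_1 + 64 ≠ 0; add h_5 = 16x_1 + 64 to the basis.

S(f_2,f_3): lcm = x_1^2x_2. S = 16x_1 - 1/3x_2^2 - 52/3x_2.
  leading term x_1: subtract (1)·h_5 from 16x_1 - 1/3x_2^2 - 52/3x_2 → -1/3x_2^2 - 52/3x_2 - 64
  leading term x_2^2: subtract (-1/7x_2)·h_4 from -1/3x_2^2 - 52/3x_2 - 64 → -16x_2 - 64
  leading term x_2: subtract (-48/7)·h_4 from -16x_2 - 64 → 0
  remainder 0.

S(f_1,h_4): leading monomials are coprime, so the S-polynomial reduces to 0 (Buchberger's first criterion).
S(f_2,h_4): leading monomials are coprime, so the S-polynomial reduces to 0 (Buchberger's first criterion).
S(f_3,h_4): lcm = x_1x_2. S = -4x_1 - 16.
  leading term x_1: subtract (-1/4)·h_5 from -4x_1 - 16 → 0
  remainder 0.

S(f_1,h_5): lcm = x_1^2. S = -4x_1 + 2x_2 - 8.
  leading term x_1: subtract (-1/4)·h_5 from -4x_1 + 2x_2 - 8 → 2x_2 + 8
  leading term x_2: subtract (6/7)·h_4 from 2x_2 + 8 → 0
  remainder 0.

S(f_2,h_5): lcm = x_1^2. S = -4x_1 - 1/3x_2 - 52/3.
  leading term x_1: subtract (-1/4)·h_5 from -4x_1 - 1/3x_2 - 52/3 → -1/3x_2 - 4/3
  leading term x_2: subtract (-1/7)·h_4 from -1/3x_2 - 4/3 → 0
  remainder 0.

S(f_3,h_5): lcm = x_1x_2. S = -4x_2 - 16.
  leading term x_2: subtract (-12/7)·h_4 from -4x_2 - 16 → 0
  remainder 0.

S(h_4,h_5): leading monomials are coprime, so the S-polynomial reduces to 0 (Buchberger's first criterion).
Every S-polynomial of the final basis reduces to 0, so we have a Gröbner basis.
Inter-reduce: drop elements whose leading term is divisible by another's, tail-reduce, and make monic.
Reduced Gröbner basis: {x_1 + 4, x_2 + 4}.

Elimination: the polynomial x_2 + 4 lies in the elimination ideal for x_2, so x_2 ∈ {-4}. For each such x_2, the remaining basis elements (now univariate) give the rest of the solution.
  x_2 = -4: the earlier basis element becomes x_1 + 4 = 0, giving x_1 = -4 — point (-4, -4).
Substituting each solution back into the original system confirms all equations vanish.

{(-4, -4)}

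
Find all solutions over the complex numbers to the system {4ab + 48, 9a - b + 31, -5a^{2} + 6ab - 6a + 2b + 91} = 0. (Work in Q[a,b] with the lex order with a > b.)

Compute a lex Gröbner basis by Buchberger's algorithm.
f_1 = 4ab + 48, LT = ab.
f_2 = 9a - b + 31, LT = a.
f_3 = -5a^{2} + 6ab - 6a + 2b + 91, LT = a^{2}.

S(f_1,f_2): lcm = ab. S = \tfrac{1}{9}b^{2} - \tfrac{31}{9}b + 12.
  leading term b^{2}: no divisor's leading term divides it; move \tfrac{1}{9}b^{2} to the remainder.
  leading term b: no divisor's leading term divides it; move -\tfrac{31}{9}b to the remainder.
  leading term 1: no divisor's leading term divides it; move 12 to the remainder.
  remainder \tfrac{1}{9}b^{2} - \tfrac{31}{9}b + 12 ≠ 0; add h_4 = \tfrac{1}{9}b^{2} - \tfrac{31}{9}b + 12 to the basis.

S(f_1,f_3): lcm = a^{2}b. S = \tfrac{6}{5}ab^{2} - \tfrac{6}{5}ab + 12a + \tfrac{2}{5}b^{2} + \tfrac{91}{5}b.
  leading term ab^{2}: subtract (\tfrac{3}{10}b)·f_1 from \tfrac{6}{5}ab^{2} - \tfrac{6}{5}ab + 12a + \tfrac{2}{5}b^{2} + \tfrac{91}{5}b → -\tfrac{6}{5}ab + 12a + \tfrac{2}{5}b^{2} + \tfrac{19}{5}b
  leading term ab: subtract (-\tfrac{3}{10})·f_1 from -\tfrac{6}{5}ab + 12a + \tfrac{2}{5}b^{2} + \tfrac{19}{5}b → 12a + \tfrac{2}{5}b^{2} + \tfrac{19}{5}b + \tfrac{72}{5}
  leading term a: subtract (\tfrac{4}{3})·f_2 from 12a + \tfrac{2}{5}b^{2} + \tfrac{19}{5}b + \tfrac{72}{5} → \tfrac{2}{5}b^{2} + \tfrac{77}{15}b - \tfrac{404}{15}
  leading term b^{2}: subtract (\tfrac{18}{5})·h_4 from \tfrac{2}{5}b^{2} + \tfrac{77}{15}b - \tfrac{404}{15} → \tfrac{263}{15}b - \tfrac{1052}{15}
  leading term b: no divisor's leading term divides it; move \tfrac{263}{15}b to the remainder.
  leading term 1: no divisor's leading term divides it; move -\tfrac{1052}{15} to the remainder.
  remainder \tfrac{263}{15}b - \tfrac{1052}{15} ≠ 0; add h_5 = \tfrac{263}{15}b - \tfrac{1052}{15} to the basis.

S(f_2,f_3): lcm = a^{2}. S = \tfrac{49}{45}ab + \tfrac{101}{45}a + \tfrac{2}{5}b + \tfrac{91}{5}.
  leading term ab: subtract (\tfrac{49}{180})·f_1 from \tfrac{49}{45}ab + \tfrac{101}{45}a + \tfrac{2}{5}b + \tfrac{91}{5} → \tfrac{101}{45}a + \tfrac{2}{5}b + \tfrac{77}{15}
  leading term a: subtract (\tfrac{101}{405})·f_2 from \tfrac{101}{45}a + \tfrac{2}{5}b + \tfrac{77}{15} → \tfrac{263}{405}b - \tfrac{1052}{405}
  leading term b: subtract (\tfrac{1}{27})·h_5 from \tfrac{263}{405}b - \tfrac{1052}{405} → 0
  remainder 0.

S(f_1,h_4): lcm = ab^{2}. S = 31ab - 108a + 12b.
  leading term ab: subtract (\tfrac{31}{4})·f_1 from 31ab - 108a + 12b → -108a + 12b - 372
  leading term a: subtract (-12)·f_2 from -108a + 12b - 372 → 0
  remainder 0.

S(f_2,h_4): leading monomials are coprime, so the S-polynomial reduces to 0 (Buchberger's first criterion).
S(f_3,h_4): leading monomials are coprime, so the S-polynomial reduces to 0 (Buchberger's first criterion).
S(f_1,h_5): lcm = ab. S = 4a + 12.
  leading term a: subtract (\tfrac{4}{9})·f_2 from 4a + 12 → \tfrac{4}{9}b - \tfrac{16}{9}
  leading term b: subtract (\tfrac{20}{789})·h_5 from \tfrac{4}{9}b - \tfrac{16}{9} → 0
  remainder 0.

S(f_2,h_5): leading monomials are coprime, so the S-polynomial reduces to 0 (Buchberger's first criterion).
S(f_3,h_5): leading monomials are coprime, so the S-polynomial reduces to 0 (Buchberger's first criterion).
S(h_4,h_5): lcm = b^{2}. S = -27b + 108.
  leading term b: subtract (-\tfrac{405}{263})·h_5 from -27b + 108 → 0
  remainder 0.

Every S-polynomial of the final basis reduces to 0, so we have a Gröbner basis.
Inter-reduce: drop elements whose leading term is divisible by another's, tail-reduce, and make monic.
Reduced Gröbner basis: {a + 3, b - 4}.

Since the basis is lex-ordered, b - 4 is univariate in b. Its roots are {4}. Back-substituting each root into the other basis elements fixes the other coordinates.
  b = 4: the earlier basis element becomes a + 3 = 0, giving a = -3 — point (-3, 4).
Substituting each solution back into the original system confirms all equations vanish.

{(-3, 4)}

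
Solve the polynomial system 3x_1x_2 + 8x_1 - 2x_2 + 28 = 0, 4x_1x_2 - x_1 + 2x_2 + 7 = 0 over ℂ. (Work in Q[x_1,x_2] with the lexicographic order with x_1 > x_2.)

Compute a lex Gröbner basis by Buchberger's algorithm.
f_1 = 3x_1x_2 + 8x_1 - 2x_2 + 28, LT = x_1x_2.
f_2 = 4x_1x_2 - x_1 + 2x_2 + 7, LT = x_1x_2.

S(f_1,f_2): lcm = x_1x_2. S = 35/12x_1 - 7/6x_2 + 91/12.
  leading term x_1: no divisor's leading term divides it; move 35/12x_1 to the remainder.
  leading term x_2: no divisor's leading term divides it; move -7/6x_2 to the remainder.
  leading term 1: no divisor's leading term divides it; move 91/12 to the remainder.
  remainder 35/12x_1 - 7/6x_2 + 91/12 ≠ 0; add h_3 = 35/12x_1 - 7/6x_2 + 91/12 to the basis.

S(f_1,h_3): lcm = x_1x_2. S = 8/3x_1 + 2/5x_2^2 - 49/15x_2 + 28/3.
  leading term x_1: subtract (32/35)·h_3 from 8/3x_1 + 2/5x_2^2 - 49/15x_2 + 28/3 → 2/5x_2^2 - 11/5x_2 + 12/5
  leading term x_2^2: no divisor's leading term divides it; move 2/5x_2^2 to the remainder.
  leading term x_2: no divisor's leading term divides it; move -11/5x_2 to the remainder.
  leading term 1: no divisor's leading term divides it; move 12/5 to the remainder.
  remainder 2/5x_2^2 - 11/5x_2 + 12/5 ≠ 0; add h_4 = 2/5x_2^2 - 11/5x_2 + 12/5 to the basis.

The other S-polynomials (S(f_2,h_3), S(f_1,h_4), S(f_2,h_4), S(h_3,h_4)) all reduce to 0 modulo the current basis, so we have a Gröbner basis.
Inter-reduce: drop elements whose leading term is divisible by another's, tail-reduce, and make monic.
Reduced Gröbner basis: {x_1 - 2/5x_2 + 13/5, x_2^2 - 11/2x_2 + 6}.

The lex basis is triangular: the last element involves only x_2. Solving x_2^2 - 11/2x_2 + 6 = 0 gives x_2 ∈ {3/2, 4}; substituting each value into the earlier elements determines the remaining variables.
  x_2 = 3/2: the earlier basis element becomes x_1 + 2 = 0, giving x_1 = -2 — point (-2, 3/2).
  x_2 = 4: the earlier basis element becomes x_1 + 1 = 0, giving x_1 = -1 — point (-1, 4).

{(-2, 3/2), (-1, 4)}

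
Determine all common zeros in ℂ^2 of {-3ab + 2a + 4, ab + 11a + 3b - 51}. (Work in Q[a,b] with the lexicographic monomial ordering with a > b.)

Compute a lex Gröbner basis by Buchberger's algorithm.
f_1 = -3ab + 2a + 4, LT = ab.
f_2 = ab + 11a + 3b - 51, LT = ab.

S(f_1,f_2): lcm = ab. S = -35/3a - 3b + 149/3.
  reduce S modulo (f_1, f_2):
  remainder -35/3a - 3b + 149/3 ≠ 0; add h_3 = -35/3a - 3b + 149/3 to the basis.

S(f_1,h_3): lcm = ab. S = -2/3a - 9/35b^2 + 149/35b - 4/3.
  reduce S modulo (f_1, f_2, h_3):
  remainder -9/35b^2 + 31/7b - 146/35 ≠ 0; add h_4 = -9/35b^2 + 31/7b - 146/35 to the basis.

The other S-polynomials (S(f_2,h_3), S(f_1,h_4), S(f_2,h_4), S(h_3,h_4)) all reduce to 0 modulo the current basis, so we have a Gröbner basis.
Inter-reduce: drop elements whose leading term is divisible by another's, tail-reduce, and make monic.
Reduced Gröbner basis: {a + 9/35b - 149/35, b^2 - 155/9b + 146/9}.

Since the basis is lex-ordered, b^2 - 155/9b + 146/9 is univariate in b. Its roots are {1, 146/9}. Back-substituting each root into the other basis elements fixes the other coordinates.
  b = 1: the earlier basis element becomes a - 4 = 0, giving a = 4 — point (4, 1).
  b = 146/9: the earlier basis element becomes a - 3/35 = 0, giving a = 3/35 — point (3/35, 146/9).

{(4, 1), (3/35, 146/9)}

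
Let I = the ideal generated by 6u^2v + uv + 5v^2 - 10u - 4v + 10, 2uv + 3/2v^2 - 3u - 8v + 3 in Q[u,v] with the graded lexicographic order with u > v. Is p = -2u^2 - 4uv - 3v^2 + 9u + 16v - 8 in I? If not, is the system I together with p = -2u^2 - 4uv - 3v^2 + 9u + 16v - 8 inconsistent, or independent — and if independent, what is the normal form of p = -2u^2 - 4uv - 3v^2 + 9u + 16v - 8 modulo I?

First compute the reduced Gröbner basis of I by Buchberger's algorithm.
f_1 = 6u^2v + uv + 5v^2 - 10u - 4v + 10, LT = u^2v.
f_2 = 2uv + 3/2v^2 - 3u - 8v + 3, LT = uv.

S(f_1,f_2): lcm = u^2v. S = -3/4uv^2 + 3/2u^2 + 25/6uv + 5/6v^2 - 19/6u - 2/3v + 5/3.
  reduce S modulo (f_1, f_2):
  remainder 9/16v^3 + 3/2u^2 - 427/96v^2 + 67/48u + 101/8v - 139/48 ≠ 0; add h_3 = 9/16v^3 + 3/2u^2 - 427/96v^2 + 67/48u + 101/8v - 139/48 to the basis.

S(f_1,h_3): lcm = u^2v^3. S = -8/3u^4 + 427/54u^2v^2 + 1/6uv^3 + 5/6v^4 - 67/27u^3 - 202/9u^2v - 5/3uv^2 - 2/3v^3 + 139/27u^2 + 5/3v^2.
  reduce S modulo (f_1, f_2, h_3):
  remainder -8/3u^4 - 67/27u^3 + 125/54u^2 - 1411/54u + 782/27 ≠ 0; add h_4 = -8/3u^4 - 67/27u^3 + 125/54u^2 - 1411/54u + 782/27 to the basis.

S(f_2,h_3): lcm = uv^3. S = 3/4v^4 - 8/3u^3 + 173/27uv^2 - 4v^3 - 67/27u^2 - 202/9uv + 3/2v^2 + 139/27u.
  reduce S modulo (f_1, f_2, h_3, h_4):
  remainder -8/3u^3 + 140/27u^2 - 340/27u + 272/27 ≠ 0; add h_5 = -8/3u^3 + 140/27u^2 - 340/27u + 272/27 to the basis.

The other S-polynomials (S(f_1,h_4), S(f_2,h_4), S(h_3,h_4), S(f_1,h_5), S(f_2,h_5), S(h_3,h_5), S(h_4,h_5)) all reduce to 0 modulo the current basis, so we have a Gröbner basis.
Inter-reduce: drop elements whose leading term is divisible by another's, tail-reduce, and make monic.
Reduced Gröbner basis: {u^3 - 35/18u^2 + 85/18u - 34/9, v^3 + 8/3u^2 - 427/54v^2 + 67/27u + 202/9v - 139/27, uv + 3/4v^2 - 3/2u - 4v + 3/2}.
Label its elements g_1 = u^3 - 35/18u^2 + 85/18u - 34/9, g_2 = v^3 + 8/3u^2 - 427/54v^2 + 67/27u + 202/9v - 139/27, g_3 = uv + 3/4v^2 - 3/2u - 4v + 3/2.

Reduce p = -2u^2 - 4uv - 3v^2 + 9u + 16v - 8 modulo G:
  leading term u^2: no divisor's leading term divides it; move -2u^2 to the remainder.
  leading term uv: subtract (-4)·g_3 from -4uv - 3v^2 + 9u + 16v - 8 → 3u - 2
  leading term u: no divisor's leading term divides it; move 3u to the remainder.
  leading term 1: no divisor's leading term divides it; move -2 to the remainder.
  normal form = -2u^2 + 3u - 2.
The normal form is nonzero, so p ∉ I. Since p minus its normal form lies in I, I + (p) = I + (r) where r = -2u^2 + 3u - 2; decide whether this ideal is the whole ring.
Run Buchberger on G together with r (pairs among the g_i already reduce to 0 since G is a Gröbner basis):
g_1 = u^3 - 35/18u^2 + 85/18u - 34/9, LT = u^3.
g_2 = v^3 + 8/3u^2 - 427/54v^2 + 67/27u + 202/9v - 139/27, LT = v^3.
g_3 = uv + 3/4v^2 - 3/2u - 4v + 3/2, LT = uv.
r = -2u^2 + 3u - 2, LT = u^2.

S(g_1,r): lcm = u^3. S = -4/9u^2 + 67/18u - 34/9.
  reduce S modulo (g_1, g_2, g_3, r):
  remainder 55/18u - 10/3 ≠ 0; add m_5 = 55/18u - 10/3 to the basis.

S(g_3,r): lcm = u^2v. S = 3/4uv^2 - 3/2u^2 - 5/2uv + 3/2u - v.
  reduce S modulo (g_1, g_2, g_3, r, m_5):
  remainder -5/12v^2 + 5v + 5/66 ≠ 0; add m_6 = -5/12v^2 + 5v + 5/66 to the basis.

S(g_1,m_5): lcm = u^3. S = -169/198u^2 + 85/18u - 34/9.
  reduce S modulo (g_1, g_2, g_3, r, m_5, m_6):
  remainder 201/242 ≠ 0; add m_7 = 201/242 to the basis.

The other S-polynomials (S(g_1,g_2), S(g_1,g_3), S(g_2,g_3), S(g_2,r), S(g_2,m_5), S(g_3,m_5), S(r,m_5), S(g_1,m_6), S(g_2,m_6), S(g_3,m_6), S(r,m_6), S(m_5,m_6), S(g_1,m_7), S(g_2,m_7), S(g_3,m_7), S(r,m_7), S(m_5,m_7), S(m_6,m_7)) all reduce to 0 modulo the current basis, so we have a Gröbner basis.
Inter-reduce: drop elements whose leading term is divisible by another's, tail-reduce, and make monic.
Reduced Gröbner basis: {1}.
The reduced Gröbner basis of I + (p) is {1}: the ideal is the whole ring, so the enlarged system has no common solution — adjoining p is inconsistent.

Adjoining -2u^2 - 4uv - 3v^2 + 9u + 16v - 8 makes the ideal the whole ring: the system is inconsistent.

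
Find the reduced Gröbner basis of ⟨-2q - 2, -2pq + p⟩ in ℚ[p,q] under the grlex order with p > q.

G = {p, q + 1}

f_1 = -2q - 2, LT = q.
f_2 = -2pq + p, LT = pq.

S(f_1,f_2): lcm = pq. S = 3/2p.
  leading term p: no divisor's leading term divides it; move 3/2p to the remainder.
  remainder 3/2p ≠ 0; add g_3 = 3/2p to the basis.

The other S-polynomials (S(f_1,g_3), S(f_2,g_3)) all reduce to 0 modulo the current basis, so we have a Gröbner basis.
Inter-reduce: drop elements whose leading term is divisible by another's, tail-reduce, and make monic.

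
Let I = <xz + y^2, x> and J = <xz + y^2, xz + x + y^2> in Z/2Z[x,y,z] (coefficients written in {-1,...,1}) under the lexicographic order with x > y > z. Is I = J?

Two ideals are equal iff their reduced Gröbner bases coincide (the reduced basis is unique for a fixed ordering).
Buchberger on the first generating set:
f_1 = xz + y^2, LT = xz.
f_2 = x, LT = x.

S(f_1,f_2): lcm = xz. S = y^2.
  leading term y^2: no divisor's leading term divides it; move y^2 to the remainder.
  remainder y^2 ≠ 0; add g_3 = y^2 to the basis.

The other S-polynomials (S(f_1,g_3), S(f_2,g_3)) all reduce to 0 modulo the current basis, so we have a Gröbner basis.
Inter-reduce: drop elements whose leading term is divisible by another's, tail-reduce, and make monic.
Reduced Gröbner basis: {x, y^2}.

Buchberger on the second generating set:
h_1 = xz + y^2, LT = xz.
h_2 = xz + x + y^2, LT = xz.

S(h_1,h_2): lcm = xz. S = x.
  leading term x: no divisor's leading term divides it; move x to the remainder.
  remainder x ≠ 0; add k_3 = x to the basis.

S(h_1,k_3): lcm = xz. S = y^2.
  leading term y^2: no divisor's leading term divides it; move y^2 to the remainder.
  remainder y^2 ≠ 0; add k_4 = y^2 to the basis.

The other S-polynomials (S(h_2,k_3), S(h_1,k_4), S(h_2,k_4), S(k_3,k_4)) all reduce to 0 modulo the current basis, so we have a Gröbner basis.
Inter-reduce: drop elements whose leading term is divisible by another's, tail-reduce, and make monic.
Reduced Gröbner basis: {x, y^2}.

These coincide, so the ideals are equal.

Yes, the ideals are equal.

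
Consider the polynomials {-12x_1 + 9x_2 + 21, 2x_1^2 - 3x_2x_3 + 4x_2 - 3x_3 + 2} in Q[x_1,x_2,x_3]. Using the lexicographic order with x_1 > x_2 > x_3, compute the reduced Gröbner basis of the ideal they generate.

The reduced Gröbner basis is the canonical form of the ideal for this ordering.

f_1 = -12x_1 + 9x_2 + 21, LT = x_1.
f_2 = 2x_1^2 - 3x_2x_3 + 4x_2 - 3x_3 + 2, LT = x_1^2.

S(f_1,f_2): lcm = x_1^2. S = -3/4x_1x_2 - 7/4x_1 + 3/2x_2x_3 - 2x_2 + 3/2x_3 - 1.
  leading term x_1x_2: subtract (1/16x_2)·f_1 from -3/4x_1x_2 - 7/4x_1 + 3/2x_2x_3 - 2x_2 + 3/2x_3 - 1 → -7/4x_1 - 9/16x_2^2 + 3/2x_2x_3 - 53/16x_2 + 3/2x_3 - 1
  leading term x_1: subtract (7/48)·f_1 from -7/4x_1 - 9/16x_2^2 + 3/2x_2x_3 - 53/16x_2 + 3/2x_3 - 1 → -9/16x_2^2 + 3/2x_2x_3 - 37/8x_2 + 3/2x_3 - 65/16
  leading term x_2^2: no divisor's leading term divides it; move -9/16x_2^2 to the remainder.
  leading term x_2x_3: no divisor's leading term divides it; move 3/2x_2x_3 to the remainder.
  leading term x_2: no divisor's leading term divides it; move -37/8x_2 to the remainder.
  leading term x_3: no divisor's leading term divides it; move 3/2x_3 to the remainder.
  leading term 1: no divisor's leading term divides it; move -65/16 to the remainder.
  remainder -9/16x_2^2 + 3/2x_2x_3 - 37/8x_2 + 3/2x_3 - 65/16 ≠ 0; add g_3 = -9/16x_2^2 + 3/2x_2x_3 - 37/8x_2 + 3/2x_3 - 65/16 to the basis.

The other S-polynomials (S(f_1,g_3), S(f_2,g_3)) all reduce to 0 modulo the current basis, so we have a Gröbner basis.
Inter-reduce: drop elements whose leading term is divisible by another's, tail-reduce, and make monic.

G = {x_1 - 3/4x_2 - 7/4, x_2^2 - 8/3x_2x_3 + 74/9x_2 - 8/3x_3 + 65/9}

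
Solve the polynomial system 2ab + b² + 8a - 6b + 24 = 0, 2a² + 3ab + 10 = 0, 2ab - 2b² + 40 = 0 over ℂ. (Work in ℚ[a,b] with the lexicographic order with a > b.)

{(-1, 4)}

Compute a lex Gröbner basis by Buchberger's algorithm.
f_1 = 2ab + 8a + b² - 6b + 24, LT = ab.
f_2 = 2a² + 3ab + 10, LT = a².
f_3 = 2ab - 2b² + 40, LT = ab.

S(f_1,f_2): lcm = a²b. S = 4a² - ab² - 3ab + 12a - 5b.
  leading term a²: subtract (2)·f_2 from 4a² - ab² - 3ab + 12a - 5b → -ab² - 9ab + 12a - 5b - 20
  leading term ab²: subtract (-½b)·f_1 from -ab² - 9ab + 12a - 5b - 20 → -5ab + 12a + ½b³ - 3b² + 7b - 20
  leading term ab: subtract (-5/2)·f_1 from -5ab + 12a + ½b³ - 3b² + 7b - 20 → 32a + ½b³ - ½b² - 8b + 40
  leading term a: no divisor's leading term divides it; move 32a to the remainder.
  leading term b³: no divisor's leading term divides it; move ½b³ to the remainder.
  leading term b²: no divisor's leading term divides it; move -½b² to the remainder.
  leading term b: no divisor's leading term divides it; move -8b to the remainder.
  leading term 1: no divisor's leading term divides it; move 40 to the remainder.
  remainder 32a + ½b³ - ½b² - 8b + 40 ≠ 0; add h_4 = 32a + ½b³ - ½b² - 8b + 40 to the basis.

S(f_1,f_3): lcm = ab. S = 4a + 3/2b² - 3b - 8.
  leading term a: subtract (⅛)·h_4 from 4a + 3/2b² - 3b - 8 → -1/16b³ + 25/16b² - 2b - 13
  leading term b³: no divisor's leading term divides it; move -1/16b³ to the remainder.
  leading term b²: no divisor's leading term divides it; move 25/16b² to the remainder.
  leading term b: no divisor's leading term divides it; move -2b to the remainder.
  leading term 1: no divisor's leading term divides it; move -13 to the remainder.
  remainder -1/16b³ + 25/16b² - 2b - 13 ≠ 0; add h_5 = -1/16b³ + 25/16b² - 2b - 13 to the basis.

S(f_2,f_3): lcm = a²b. S = 5/2ab² - 20a + 5b.
  leading term ab²: subtract (5/4b)·f_1 from 5/2ab² - 20a + 5b → -10ab - 20a - 5/4b³ + 15/2b² - 25b
  leading term ab: subtract (-5)·f_1 from -10ab - 20a - 5/4b³ + 15/2b² - 25b → 20a - 5/4b³ + 25/2b² - 55b + 120
  leading term a: subtract (⅝)·h_4 from 20a - 5/4b³ + 25/2b² - 55b + 120 → -25/16b³ + 205/16b² - 50b + 95
  leading term b³: subtract (25)·h_5 from -25/16b³ + 205/16b² - 50b + 95 → -105/4b² + 420
  leading term b²: no divisor's leading term divides it; move -105/4b² to the remainder.
  leading term 1: no divisor's leading term divides it; move 420 to the remainder.
  remainder -105/4b² + 420 ≠ 0; add h_6 = -105/4b² + 420 to the basis.

S(f_1,h_4): lcm = ab. S = 4a - 1/64b⁴ + 1/64b³ + ¾b² - 17/4b + 12.
  leading term a: subtract (⅛)·h_4 from 4a - 1/64b⁴ + 1/64b³ + ¾b² - 17/4b + 12 → -1/64b⁴ - 3/64b³ + 13/16b² - 13/4b + 7
  leading term b⁴: subtract (¼b)·h_5 from -1/64b⁴ - 3/64b³ + 13/16b² - 13/4b + 7 → -7/16b³ + 21/16b² + 7
  leading term b³: subtract (7)·h_5 from -7/16b³ + 21/16b² + 7 → -77/8b² + 14b + 98
  leading term b²: subtract (11/30)·h_6 from -77/8b² + 14b + 98 → 14b - 56
  leading term b: no divisor's leading term divides it; move 14b to the remainder.
  leading term 1: no divisor's leading term divides it; move -56 to the remainder.
  remainder 14b - 56 ≠ 0; add h_7 = 14b - 56 to the basis.

The other S-polynomials (S(f_2,h_4), S(f_3,h_4), S(f_1,h_5), S(f_2,h_5), S(f_3,h_5), S(h_4,h_5), S(f_1,h_6), S(f_2,h_6), S(f_3,h_6), S(h_4,h_6), S(h_5,h_6), S(f_1,h_7), S(f_2,h_7), S(f_3,h_7), S(h_4,h_7), S(h_5,h_7), S(h_6,h_7)) all reduce to 0 modulo the current basis, so we have a Gröbner basis.
Inter-reduce: drop elements whose leading term is divisible by another's, tail-reduce, and make monic.
Reduced Gröbner basis: {a + 1, b - 4}.

From the last basis element, b - 4 = 0, so b takes values in {4}. Each choice, substituted upward through the basis, yields the corresponding point(s) of the solution set.
  b = 4: the earlier basis element becomes a + 1 = 0, giving a = -1 — point (-1, 4).
Check: every point annihilates each of the original generators.
This is the nonlinear analogue of row-reducing a linear system.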